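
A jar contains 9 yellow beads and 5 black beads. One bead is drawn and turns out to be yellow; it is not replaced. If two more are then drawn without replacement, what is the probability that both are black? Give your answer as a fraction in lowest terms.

With the first bead removed, 5 black remain out of 13.
P = 5/13 × 4/12 = 20/156 = 5/39.

5/39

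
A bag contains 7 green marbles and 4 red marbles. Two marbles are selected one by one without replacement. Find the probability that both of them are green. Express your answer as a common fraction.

P(every draw is green) = 7/11 × 6/10 = 42/110 = 21/55.

21/55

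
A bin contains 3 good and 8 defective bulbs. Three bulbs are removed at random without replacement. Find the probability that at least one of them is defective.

P(no defective) = 3/11 × 2/10 × 1/9 = 6/990 = 1/165.
P(at least one) = 1 − 1/165 = 164/165.

164/165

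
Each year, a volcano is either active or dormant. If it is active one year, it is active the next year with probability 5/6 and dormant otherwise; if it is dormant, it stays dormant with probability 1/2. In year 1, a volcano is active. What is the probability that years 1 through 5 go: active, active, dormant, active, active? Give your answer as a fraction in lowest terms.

25/432

Year 1 is given. For each transition, use the conditional probability from the current state:
P(active | active) = 5/6; P(dormant | active) = 1/6; P(active | dormant) = 1/2; P(active | active) = 5/6.
P = 5/6 × 1/6 × 1/2 × 5/6 = 25/432.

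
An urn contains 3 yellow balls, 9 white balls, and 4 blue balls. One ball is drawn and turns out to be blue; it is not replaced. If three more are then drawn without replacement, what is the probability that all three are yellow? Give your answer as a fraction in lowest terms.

After the first draw, 3 of the remaining 15 balls are yellow.
P = 3/15 × 2/14 × 1/13 = 6/2730 = 1/455.

1/455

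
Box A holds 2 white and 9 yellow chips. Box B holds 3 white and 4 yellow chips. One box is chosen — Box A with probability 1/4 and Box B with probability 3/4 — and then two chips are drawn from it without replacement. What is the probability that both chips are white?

43/385

From Box A: P(both white) = (2/11)(1/10) = 1/55.
From Box B: P(both white) = (3/7)(2/6) = 1/7.
Total probability = (1/4)(1/55) + (3/4)(1/7) = 43/385.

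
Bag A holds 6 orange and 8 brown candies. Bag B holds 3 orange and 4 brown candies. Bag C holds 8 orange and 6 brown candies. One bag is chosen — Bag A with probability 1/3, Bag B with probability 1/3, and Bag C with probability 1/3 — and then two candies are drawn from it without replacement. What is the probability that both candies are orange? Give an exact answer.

8/39

From Bag A: P(both orange) = (6/14)(5/13) = 15/91.
From Bag B: P(both orange) = (3/7)(2/6) = 1/7.
From Bag C: P(both orange) = (8/14)(7/13) = 4/13.
Total probability = (1/3)(15/91) + (1/3)(1/7) + (1/3)(4/13) = 8/39.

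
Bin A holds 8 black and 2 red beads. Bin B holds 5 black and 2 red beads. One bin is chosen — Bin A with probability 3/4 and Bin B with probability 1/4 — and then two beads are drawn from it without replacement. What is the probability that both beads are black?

41/70

From Bin A: P(both black) = (8/10)(7/9) = 28/45.
From Bin B: P(both black) = (5/7)(4/6) = 10/21.
Total probability = (3/4)(28/45) + (1/4)(10/21) = 41/70.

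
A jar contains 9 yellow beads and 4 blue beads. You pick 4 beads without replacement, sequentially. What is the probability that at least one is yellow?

P(no yellow) = 4/13 × 3/12 × 2/11 × 1/10 = 24/17160 = 1/715.
P(at least one) = 1 − 1/715 = 714/715.

714/715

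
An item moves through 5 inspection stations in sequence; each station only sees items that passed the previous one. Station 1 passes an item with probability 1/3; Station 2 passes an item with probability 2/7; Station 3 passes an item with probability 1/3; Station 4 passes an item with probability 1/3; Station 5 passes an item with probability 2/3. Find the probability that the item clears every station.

The events are sequential, so multiply the conditional probabilities:
P = 1/3 × 2/7 × 1/3 × 1/3 × 2/3 = 4/567.

4/567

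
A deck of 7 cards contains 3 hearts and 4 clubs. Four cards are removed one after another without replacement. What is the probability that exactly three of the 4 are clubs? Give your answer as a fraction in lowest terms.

One ordering (clubs drawn first) has probability 4/7 × 3/6 × 2/5 × 3/4 = 72/840 = 3/35.
There are C(4,3) = 4 such orderings, each equally likely, so P = 4 × 3/35 = 12/35.

12/35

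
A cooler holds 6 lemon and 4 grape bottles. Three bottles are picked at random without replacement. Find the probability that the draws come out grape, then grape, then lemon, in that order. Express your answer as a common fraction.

Each draw changes the counts, so multiply the conditional probabilities along the sequence:
P = 4/10 × 3/9 × 6/8 = 72/720 = 1/10.

1/10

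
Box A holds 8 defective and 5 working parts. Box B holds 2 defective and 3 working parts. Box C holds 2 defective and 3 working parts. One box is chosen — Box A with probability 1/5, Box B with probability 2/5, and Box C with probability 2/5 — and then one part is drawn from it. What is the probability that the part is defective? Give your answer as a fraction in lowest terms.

144/325

From Box A: P(defective) = 8/13.
From Box B: P(defective) = 2/5.
From Box C: P(defective) = 2/5.
Total probability = (1/5)(8/13) + (2/5)(2/5) + (2/5)(2/5) = 144/325.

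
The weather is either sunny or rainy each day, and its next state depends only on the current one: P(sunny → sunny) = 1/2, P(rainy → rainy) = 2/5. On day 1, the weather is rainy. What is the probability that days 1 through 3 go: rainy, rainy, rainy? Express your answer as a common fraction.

4/25

Day 1 is given. For each transition, use the conditional probability from the current state:
P(rainy | rainy) = 2/5; P(rainy | rainy) = 2/5.
P = 2/5 × 2/5 = 4/25.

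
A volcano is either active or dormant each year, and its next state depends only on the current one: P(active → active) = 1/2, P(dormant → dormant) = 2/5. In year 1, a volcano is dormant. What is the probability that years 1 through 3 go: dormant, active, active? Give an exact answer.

Year 1 is given. For each transition, use the conditional probability from the current state:
P(active | dormant) = 3/5; P(active | active) = 1/2.
P = 3/5 × 1/2 = 3/10.

3/10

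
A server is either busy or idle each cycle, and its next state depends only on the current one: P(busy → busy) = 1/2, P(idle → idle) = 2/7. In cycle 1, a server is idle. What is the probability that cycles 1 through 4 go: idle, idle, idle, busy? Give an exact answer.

Cycle 1 is given. For each transition, use the conditional probability from the current state:
P(idle | idle) = 2/7; P(idle | idle) = 2/7; P(busy | idle) = 5/7.
P = 2/7 × 2/7 × 5/7 = 20/343.

20/343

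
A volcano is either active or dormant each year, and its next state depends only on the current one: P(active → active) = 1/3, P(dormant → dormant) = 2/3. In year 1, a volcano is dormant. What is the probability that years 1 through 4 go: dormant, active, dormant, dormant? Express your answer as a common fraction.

4/27

Year 1 is given. For each transition, use the conditional probability from the current state:
P(active | dormant) = 1/3; P(dormant | active) = 2/3; P(dormant | dormant) = 2/3.
P = 1/3 × 2/3 × 2/3 = 4/27.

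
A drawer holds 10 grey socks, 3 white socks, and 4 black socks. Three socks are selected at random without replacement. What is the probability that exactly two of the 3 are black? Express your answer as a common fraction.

39/340

One ordering (black drawn first) has probability 4/17 × 3/16 × 13/15 = 156/4080 = 13/340.
There are C(3,2) = 3 such orderings, each equally likely, so P = 3 × 13/340 = 39/340.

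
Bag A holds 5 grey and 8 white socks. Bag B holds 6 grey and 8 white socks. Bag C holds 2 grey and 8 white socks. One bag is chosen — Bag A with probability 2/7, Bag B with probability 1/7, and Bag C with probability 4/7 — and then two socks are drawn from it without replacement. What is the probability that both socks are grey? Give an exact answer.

From Bag A: P(both grey) = (5/13)(4/12) = 5/39.
From Bag B: P(both grey) = (6/14)(5/13) = 15/91.
From Bag C: P(both grey) = (2/10)(1/9) = 1/45.
Total probability = (2/7)(5/39) + (1/7)(15/91) + (4/7)(1/45) = 2089/28665.

2089/28665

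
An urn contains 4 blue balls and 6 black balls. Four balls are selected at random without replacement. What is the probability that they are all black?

P(every draw is black) = 6/10 × 5/9 × 4/8 × 3/7 = 360/5040 = 1/14.

1/14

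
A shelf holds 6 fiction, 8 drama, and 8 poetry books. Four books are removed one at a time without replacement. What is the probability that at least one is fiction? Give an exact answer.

P(no fiction) = 16/22 × 15/21 × 14/20 × 13/19 = 43680/175560 = 52/209.
P(at least one) = 1 − 52/209 = 157/209.

157/209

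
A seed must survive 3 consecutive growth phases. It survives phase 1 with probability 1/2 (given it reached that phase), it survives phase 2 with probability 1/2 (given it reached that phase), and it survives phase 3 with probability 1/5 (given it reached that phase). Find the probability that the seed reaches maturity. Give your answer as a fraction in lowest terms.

1/20

The events are sequential, so multiply the conditional probabilities:
P = 1/2 × 1/2 × 1/5 = 1/20.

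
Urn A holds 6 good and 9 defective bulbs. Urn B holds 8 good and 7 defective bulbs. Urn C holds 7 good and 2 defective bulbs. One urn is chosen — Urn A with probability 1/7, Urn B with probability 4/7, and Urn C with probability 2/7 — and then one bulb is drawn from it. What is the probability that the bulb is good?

184/315

From Urn A: P(good) = 6/15.
From Urn B: P(good) = 8/15.
From Urn C: P(good) = 7/9.
Total probability = (1/7)(6/15) + (4/7)(8/15) + (2/7)(7/9) = 184/315.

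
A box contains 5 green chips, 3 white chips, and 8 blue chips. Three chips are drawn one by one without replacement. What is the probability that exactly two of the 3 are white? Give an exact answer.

39/560

One ordering (white drawn first) has probability 3/16 × 2/15 × 13/14 = 78/3360 = 13/560.
There are C(3,2) = 3 such orderings, each equally likely, so P = 3 × 13/560 = 39/560.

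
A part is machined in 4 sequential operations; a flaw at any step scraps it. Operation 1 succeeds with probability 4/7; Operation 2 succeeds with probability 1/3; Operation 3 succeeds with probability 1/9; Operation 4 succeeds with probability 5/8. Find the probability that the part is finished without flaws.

5/378

The events are sequential, so multiply the conditional probabilities:
P = 4/7 × 1/3 × 1/9 × 5/8 = 20/1512 = 5/378.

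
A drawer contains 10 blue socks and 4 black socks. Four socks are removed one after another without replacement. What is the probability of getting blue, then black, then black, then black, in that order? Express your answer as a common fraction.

Chain rule:
P = 10/14 × 4/13 × 3/12 × 2/11 = 240/24024 = 10/1001.

10/1001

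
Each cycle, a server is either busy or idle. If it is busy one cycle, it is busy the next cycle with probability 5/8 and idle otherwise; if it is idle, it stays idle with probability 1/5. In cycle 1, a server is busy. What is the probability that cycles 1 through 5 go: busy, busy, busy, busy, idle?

Cycle 1 is given. For each transition, use the conditional probability from the current state:
P(busy | busy) = 5/8; P(busy | busy) = 5/8; P(busy | busy) = 5/8; P(idle | busy) = 3/8.
P = 5/8 × 5/8 × 5/8 × 3/8 = 375/4096.

375/4096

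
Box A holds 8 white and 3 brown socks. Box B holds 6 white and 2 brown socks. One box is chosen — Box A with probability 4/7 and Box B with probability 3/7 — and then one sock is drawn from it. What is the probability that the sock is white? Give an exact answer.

From Box A: P(white) = 8/11.
From Box B: P(white) = 6/8.
Total probability = (4/7)(8/11) + (3/7)(6/8) = 227/308.

227/308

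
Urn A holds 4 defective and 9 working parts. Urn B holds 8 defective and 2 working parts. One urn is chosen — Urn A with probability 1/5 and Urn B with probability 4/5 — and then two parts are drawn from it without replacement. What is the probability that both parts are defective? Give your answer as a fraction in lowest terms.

1501/2925

From Urn A: P(both defective) = (4/13)(3/12) = 1/13.
From Urn B: P(both defective) = (8/10)(7/9) = 28/45.
Total probability = (1/5)(1/13) + (4/5)(28/45) = 1501/2925.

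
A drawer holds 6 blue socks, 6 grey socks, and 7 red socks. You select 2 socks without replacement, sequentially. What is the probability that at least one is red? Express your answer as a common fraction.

35/57

P(no red) = 12/19 × 11/18 = 132/342 = 22/57.
P(at least one) = 1 − 22/57 = 35/57.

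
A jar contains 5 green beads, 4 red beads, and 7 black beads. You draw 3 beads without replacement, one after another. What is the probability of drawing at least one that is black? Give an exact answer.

P(no black) = 9/16 × 8/15 × 7/14 = 504/3360 = 3/20.
P(at least one) = 1 − 3/20 = 17/20.

17/20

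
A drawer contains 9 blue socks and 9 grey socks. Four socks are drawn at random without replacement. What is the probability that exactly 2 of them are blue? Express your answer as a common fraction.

36/85

One ordering (blue drawn first) has probability 9/18 × 8/17 × 9/16 × 8/15 = 5184/73440 = 6/85.
There are C(4,2) = 6 such orderings, each equally likely, so P = 6 × 6/85 = 36/85.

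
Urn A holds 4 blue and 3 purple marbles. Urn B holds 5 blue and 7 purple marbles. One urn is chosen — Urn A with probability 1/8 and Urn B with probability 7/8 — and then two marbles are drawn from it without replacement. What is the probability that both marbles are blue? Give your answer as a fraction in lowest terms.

311/1848

From Urn A: P(both blue) = (4/7)(3/6) = 2/7.
From Urn B: P(both blue) = (5/12)(4/11) = 5/33.
Total probability = (1/8)(2/7) + (7/8)(5/33) = 311/1848.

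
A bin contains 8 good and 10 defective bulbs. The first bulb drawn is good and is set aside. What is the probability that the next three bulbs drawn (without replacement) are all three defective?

With the first bulb removed, 10 defective remain out of 17.
P = 10/17 × 9/16 × 8/15 = 720/4080 = 3/17.

3/17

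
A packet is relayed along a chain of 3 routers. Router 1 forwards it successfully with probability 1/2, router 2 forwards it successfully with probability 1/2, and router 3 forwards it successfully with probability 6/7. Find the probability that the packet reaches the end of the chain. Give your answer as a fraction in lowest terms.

3/14

The events are sequential, so multiply the conditional probabilities:
P = 1/2 × 1/2 × 6/7 = 6/28 = 3/14.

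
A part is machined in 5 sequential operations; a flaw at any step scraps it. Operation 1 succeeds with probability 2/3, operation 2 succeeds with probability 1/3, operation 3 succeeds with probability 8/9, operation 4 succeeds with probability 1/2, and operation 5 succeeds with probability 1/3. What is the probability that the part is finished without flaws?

8/243

The events are sequential, so multiply the conditional probabilities:
P = 2/3 × 1/3 × 8/9 × 1/2 × 1/3 = 16/486 = 8/243.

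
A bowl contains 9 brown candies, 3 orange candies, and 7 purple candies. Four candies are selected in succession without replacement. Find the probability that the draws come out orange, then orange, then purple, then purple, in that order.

7/2584

Multiply the probability of each draw given the previous ones:
P = 3/19 × 2/18 × 7/17 × 6/16 = 252/93024 = 7/2584.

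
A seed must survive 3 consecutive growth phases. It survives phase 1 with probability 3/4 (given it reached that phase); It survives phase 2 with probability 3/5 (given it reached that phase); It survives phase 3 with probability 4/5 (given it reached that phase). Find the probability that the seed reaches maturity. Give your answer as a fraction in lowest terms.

Each stage is reached only if all earlier stages succeed, so
P = 3/4 × 3/5 × 4/5 = 36/100 = 9/25.

9/25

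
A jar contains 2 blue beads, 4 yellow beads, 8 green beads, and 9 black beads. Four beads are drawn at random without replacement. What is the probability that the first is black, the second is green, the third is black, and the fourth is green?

Chain rule:
P = 9/23 × 8/22 × 8/21 × 7/20 = 4032/212520 = 24/1265.

24/1265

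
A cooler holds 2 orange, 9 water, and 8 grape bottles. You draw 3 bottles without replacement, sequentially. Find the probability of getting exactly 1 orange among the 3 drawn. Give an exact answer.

One ordering (orange drawn first) has probability 2/19 × 17/18 × 16/17 = 544/5814 = 16/171.
There are C(3,1) = 3 such orderings, each equally likely, so P = 3 × 16/171 = 16/57.

16/57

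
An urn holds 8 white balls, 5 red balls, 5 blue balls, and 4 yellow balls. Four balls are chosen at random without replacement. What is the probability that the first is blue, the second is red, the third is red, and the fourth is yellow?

Multiply the probability of each draw given the previous ones:
P = 5/22 × 5/21 × 4/20 × 4/19 = 400/175560 = 10/4389.

10/4389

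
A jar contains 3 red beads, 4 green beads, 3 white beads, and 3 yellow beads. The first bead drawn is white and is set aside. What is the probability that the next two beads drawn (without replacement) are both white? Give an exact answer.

After the first draw, 2 of the remaining 12 beads are white.
P = 2/12 × 1/11 = 2/132 = 1/66.

1/66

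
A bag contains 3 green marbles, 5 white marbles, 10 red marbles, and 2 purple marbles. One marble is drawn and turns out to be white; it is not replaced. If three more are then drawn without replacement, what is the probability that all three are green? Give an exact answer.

1/969

After the first draw, 3 of the remaining 19 marbles are green.
P = 3/19 × 2/18 × 1/17 = 6/5814 = 1/969.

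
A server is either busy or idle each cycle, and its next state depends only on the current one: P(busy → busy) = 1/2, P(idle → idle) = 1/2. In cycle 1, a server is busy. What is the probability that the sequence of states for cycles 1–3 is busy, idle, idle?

1/4

Cycle 1 is given. For each transition, use the conditional probability from the current state:
P(idle | busy) = 1/2; P(idle | idle) = 1/2.
P = 1/2 × 1/2 = 1/4.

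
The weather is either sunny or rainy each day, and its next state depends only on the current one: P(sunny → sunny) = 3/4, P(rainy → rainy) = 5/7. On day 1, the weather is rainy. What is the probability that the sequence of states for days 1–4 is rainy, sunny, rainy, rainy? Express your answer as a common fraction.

5/98

Day 1 is given. For each transition, use the conditional probability from the current state:
P(sunny | rainy) = 2/7; P(rainy | sunny) = 1/4; P(rainy | rainy) = 5/7.
P = 2/7 × 1/4 × 5/7 = 10/196 = 5/98.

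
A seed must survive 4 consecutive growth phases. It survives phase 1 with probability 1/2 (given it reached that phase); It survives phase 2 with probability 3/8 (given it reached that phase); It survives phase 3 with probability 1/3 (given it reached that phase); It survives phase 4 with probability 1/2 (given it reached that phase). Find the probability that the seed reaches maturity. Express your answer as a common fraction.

1/32

Each stage is reached only if all earlier stages succeed, so
P = 1/2 × 3/8 × 1/3 × 1/2 = 3/96 = 1/32.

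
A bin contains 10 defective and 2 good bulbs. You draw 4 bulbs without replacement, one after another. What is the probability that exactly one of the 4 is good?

16/33

One ordering (good drawn first) has probability 2/12 × 10/11 × 9/10 × 8/9 = 1440/11880 = 4/33.
There are C(4,1) = 4 such orderings, each equally likely, so P = 4 × 4/33 = 16/33.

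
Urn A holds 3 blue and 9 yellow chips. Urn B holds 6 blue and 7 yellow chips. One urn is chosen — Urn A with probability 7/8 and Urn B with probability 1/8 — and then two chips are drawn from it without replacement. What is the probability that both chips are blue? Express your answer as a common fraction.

73/1144

From Urn A: P(both blue) = (3/12)(2/11) = 1/22.
From Urn B: P(both blue) = (6/13)(5/12) = 5/26.
Total probability = (7/8)(1/22) + (1/8)(5/26) = 73/1144.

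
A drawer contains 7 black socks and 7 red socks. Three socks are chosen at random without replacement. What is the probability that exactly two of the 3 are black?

One ordering (black drawn first) has probability 7/14 × 6/13 × 7/12 = 294/2184 = 7/52.
There are C(3,2) = 3 such orderings, each equally likely, so P = 3 × 7/52 = 21/52.

21/52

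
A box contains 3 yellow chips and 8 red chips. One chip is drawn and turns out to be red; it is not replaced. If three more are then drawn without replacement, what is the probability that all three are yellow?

After the first draw, 3 of the remaining 10 chips are yellow.
P = 3/10 × 2/9 × 1/8 = 6/720 = 1/120.

1/120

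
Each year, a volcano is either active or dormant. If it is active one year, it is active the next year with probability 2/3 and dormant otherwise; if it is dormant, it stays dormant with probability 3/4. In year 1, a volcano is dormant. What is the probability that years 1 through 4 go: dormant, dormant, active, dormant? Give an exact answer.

Year 1 is given. For each transition, use the conditional probability from the current state:
P(dormant | dormant) = 3/4; P(active | dormant) = 1/4; P(dormant | active) = 1/3.
P = 3/4 × 1/4 × 1/3 = 3/48 = 1/16.

1/16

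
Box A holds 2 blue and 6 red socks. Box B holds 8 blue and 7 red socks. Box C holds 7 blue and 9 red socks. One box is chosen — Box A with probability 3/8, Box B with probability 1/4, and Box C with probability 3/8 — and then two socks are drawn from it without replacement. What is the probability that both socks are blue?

From Box A: P(both blue) = (2/8)(1/7) = 1/28.
From Box B: P(both blue) = (8/15)(7/14) = 4/15.
From Box C: P(both blue) = (7/16)(6/15) = 7/40.
Total probability = (3/8)(1/28) + (1/4)(4/15) + (3/8)(7/40) = 979/6720.

979/6720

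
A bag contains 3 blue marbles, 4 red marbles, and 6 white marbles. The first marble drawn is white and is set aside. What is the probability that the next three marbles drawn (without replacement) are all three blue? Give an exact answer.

1/220

With the first marble removed, 3 blue remain out of 12.
P = 3/12 × 2/11 × 1/10 = 6/1320 = 1/220.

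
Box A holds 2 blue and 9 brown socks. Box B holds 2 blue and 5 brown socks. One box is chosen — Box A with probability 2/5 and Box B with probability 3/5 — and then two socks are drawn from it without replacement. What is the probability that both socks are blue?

From Box A: P(both blue) = (2/11)(1/10) = 1/55.
From Box B: P(both blue) = (2/7)(1/6) = 1/21.
Total probability = (2/5)(1/55) + (3/5)(1/21) = 69/1925.

69/1925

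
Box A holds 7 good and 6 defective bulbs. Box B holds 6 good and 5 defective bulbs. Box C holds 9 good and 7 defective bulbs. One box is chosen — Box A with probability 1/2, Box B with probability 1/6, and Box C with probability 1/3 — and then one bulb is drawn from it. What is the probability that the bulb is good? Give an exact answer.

1253/2288

From Box A: P(good) = 7/13.
From Box B: P(good) = 6/11.
From Box C: P(good) = 9/16.
Total probability = (1/2)(7/13) + (1/6)(6/11) + (1/3)(9/16) = 1253/2288.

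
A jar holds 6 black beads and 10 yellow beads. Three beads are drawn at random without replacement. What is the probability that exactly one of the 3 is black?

One ordering (black drawn first) has probability 6/16 × 10/15 × 9/14 = 540/3360 = 9/56.
There are C(3,1) = 3 such orderings, each equally likely, so P = 3 × 9/56 = 27/56.

27/56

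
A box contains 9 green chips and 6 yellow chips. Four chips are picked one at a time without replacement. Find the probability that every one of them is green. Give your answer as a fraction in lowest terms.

P(every draw is green) = 9/15 × 8/14 × 7/13 × 6/12 = 3024/32760 = 6/65.

6/65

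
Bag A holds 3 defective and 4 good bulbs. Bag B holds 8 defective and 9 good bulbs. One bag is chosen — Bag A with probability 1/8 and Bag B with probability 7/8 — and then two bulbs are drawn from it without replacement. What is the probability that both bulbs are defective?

From Bag A: P(both defective) = (3/7)(2/6) = 1/7.
From Bag B: P(both defective) = (8/17)(7/16) = 7/34.
Total probability = (1/8)(1/7) + (7/8)(7/34) = 377/1904.

377/1904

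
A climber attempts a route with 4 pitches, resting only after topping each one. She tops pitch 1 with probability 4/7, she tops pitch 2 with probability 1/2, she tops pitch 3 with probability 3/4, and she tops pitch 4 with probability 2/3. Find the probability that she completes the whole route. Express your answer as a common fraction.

1/7

Each stage is reached only if all earlier stages succeed, so
P = 4/7 × 1/2 × 3/4 × 2/3 = 24/168 = 1/7.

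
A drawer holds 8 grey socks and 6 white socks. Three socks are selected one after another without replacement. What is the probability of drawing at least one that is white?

P(no white) = 8/14 × 7/13 × 6/12 = 336/2184 = 2/13.
P(at least one) = 1 − 2/13 = 11/13.

11/13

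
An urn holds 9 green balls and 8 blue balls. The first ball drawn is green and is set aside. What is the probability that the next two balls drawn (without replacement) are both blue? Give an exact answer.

After the first draw, 8 of the remaining 16 balls are blue.
P = 8/16 × 7/15 = 56/240 = 7/30.

7/30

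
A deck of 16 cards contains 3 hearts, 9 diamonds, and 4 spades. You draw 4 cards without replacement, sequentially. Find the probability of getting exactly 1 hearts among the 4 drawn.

33/70

One ordering (a heart drawn first) has probability 3/16 × 13/15 × 12/14 × 11/13 = 5148/43680 = 33/280.
There are C(4,1) = 4 such orderings, each equally likely, so P = 4 × 33/280 = 33/70.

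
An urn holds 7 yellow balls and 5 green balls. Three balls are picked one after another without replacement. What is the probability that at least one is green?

P(no green) = 7/12 × 6/11 × 5/10 = 210/1320 = 7/44.
P(at least one) = 1 − 7/44 = 37/44.

37/44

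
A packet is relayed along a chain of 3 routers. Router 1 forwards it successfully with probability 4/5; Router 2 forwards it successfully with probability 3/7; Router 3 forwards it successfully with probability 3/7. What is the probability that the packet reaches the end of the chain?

36/245

Multiplying along the chain,
P = 4/5 × 3/7 × 3/7 = 36/245.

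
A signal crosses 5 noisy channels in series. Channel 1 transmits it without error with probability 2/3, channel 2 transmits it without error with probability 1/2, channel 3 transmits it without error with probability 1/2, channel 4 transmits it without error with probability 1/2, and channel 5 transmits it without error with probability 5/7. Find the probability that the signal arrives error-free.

5/84

The events are sequential, so multiply the conditional probabilities:
P = 2/3 × 1/2 × 1/2 × 1/2 × 5/7 = 10/168 = 5/84.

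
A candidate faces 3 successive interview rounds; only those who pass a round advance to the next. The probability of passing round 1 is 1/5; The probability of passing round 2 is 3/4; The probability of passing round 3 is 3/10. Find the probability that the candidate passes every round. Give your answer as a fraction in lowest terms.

The events are sequential, so multiply the conditional probabilities:
P = 1/5 × 3/4 × 3/10 = 9/200.

9/200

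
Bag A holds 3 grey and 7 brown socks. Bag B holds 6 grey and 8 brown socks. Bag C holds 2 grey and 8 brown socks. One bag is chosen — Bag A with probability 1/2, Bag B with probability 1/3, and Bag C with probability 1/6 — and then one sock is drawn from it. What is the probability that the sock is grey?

From Bag A: P(grey) = 3/10.
From Bag B: P(grey) = 6/14.
From Bag C: P(grey) = 2/10.
Total probability = (1/2)(3/10) + (1/3)(6/14) + (1/6)(2/10) = 137/420.

137/420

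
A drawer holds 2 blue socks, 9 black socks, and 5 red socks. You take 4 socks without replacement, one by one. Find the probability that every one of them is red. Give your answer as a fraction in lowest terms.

1/364

P(every draw is red) = 5/16 × 4/15 × 3/14 × 2/13 = 120/43680 = 1/364.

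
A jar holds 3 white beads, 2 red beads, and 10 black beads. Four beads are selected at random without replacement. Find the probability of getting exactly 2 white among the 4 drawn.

66/455

One ordering (white drawn first) has probability 3/15 × 2/14 × 12/13 × 11/12 = 792/32760 = 11/455.
There are C(4,2) = 6 such orderings, each equally likely, so P = 6 × 11/455 = 66/455.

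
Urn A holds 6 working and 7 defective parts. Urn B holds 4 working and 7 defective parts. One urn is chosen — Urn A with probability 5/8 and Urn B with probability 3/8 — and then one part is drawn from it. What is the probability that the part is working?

From Urn A: P(working) = 6/13.
From Urn B: P(working) = 4/11.
Total probability = (5/8)(6/13) + (3/8)(4/11) = 243/572.

243/572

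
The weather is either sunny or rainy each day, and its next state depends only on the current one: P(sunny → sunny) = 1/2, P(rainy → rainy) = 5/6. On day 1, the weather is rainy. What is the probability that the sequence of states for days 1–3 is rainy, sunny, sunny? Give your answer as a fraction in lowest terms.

Day 1 is given. For each transition, use the conditional probability from the current state:
P(sunny | rainy) = 1/6; P(sunny | sunny) = 1/2.
P = 1/6 × 1/2 = 1/12.

1/12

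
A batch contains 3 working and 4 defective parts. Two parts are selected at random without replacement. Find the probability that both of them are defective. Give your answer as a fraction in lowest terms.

P(every draw is defective) = 4/7 × 3/6 = 12/42 = 2/7.

2/7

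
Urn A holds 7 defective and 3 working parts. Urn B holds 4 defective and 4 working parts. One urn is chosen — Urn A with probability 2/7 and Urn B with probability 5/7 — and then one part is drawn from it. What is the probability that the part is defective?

From Urn A: P(defective) = 7/10.
From Urn B: P(defective) = 4/8.
Total probability = (2/7)(7/10) + (5/7)(4/8) = 39/70.

39/70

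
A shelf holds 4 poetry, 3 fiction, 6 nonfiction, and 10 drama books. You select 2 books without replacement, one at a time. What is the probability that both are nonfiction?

P(every draw is nonfiction) = 6/23 × 5/22 = 30/506 = 15/253.

15/253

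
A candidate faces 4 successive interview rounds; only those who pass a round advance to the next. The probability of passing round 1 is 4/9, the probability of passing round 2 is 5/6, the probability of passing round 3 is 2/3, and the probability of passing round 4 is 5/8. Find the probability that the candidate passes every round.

25/162

Each stage is reached only if all earlier stages succeed, so
P = 4/9 × 5/6 × 2/3 × 5/8 = 200/1296 = 25/162.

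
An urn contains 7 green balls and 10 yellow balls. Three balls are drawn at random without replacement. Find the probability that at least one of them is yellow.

P(no yellow) = 7/17 × 6/16 × 5/15 = 210/4080 = 7/136.
P(at least one) = 1 − 7/136 = 129/136.

129/136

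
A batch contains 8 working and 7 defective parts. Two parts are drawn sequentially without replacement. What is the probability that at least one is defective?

P(no defective) = 8/15 × 7/14 = 56/210 = 4/15.
P(at least one) = 1 − 4/15 = 11/15.

11/15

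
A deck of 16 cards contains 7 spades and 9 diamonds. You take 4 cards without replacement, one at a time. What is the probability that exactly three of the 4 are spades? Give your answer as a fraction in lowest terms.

One ordering (spades drawn first) has probability 7/16 × 6/15 × 5/14 × 9/13 = 1890/43680 = 9/208.
There are C(4,3) = 4 such orderings, each equally likely, so P = 4 × 9/208 = 9/52.

9/52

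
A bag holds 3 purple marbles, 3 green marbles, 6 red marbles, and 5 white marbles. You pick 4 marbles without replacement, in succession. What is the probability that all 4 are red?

3/476

P(every draw is red) = 6/17 × 5/16 × 4/15 × 3/14 = 360/57120 = 3/476.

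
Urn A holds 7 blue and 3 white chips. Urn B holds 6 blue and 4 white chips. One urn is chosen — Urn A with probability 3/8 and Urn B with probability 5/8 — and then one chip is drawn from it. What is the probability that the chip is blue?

From Urn A: P(blue) = 7/10.
From Urn B: P(blue) = 6/10.
Total probability = (3/8)(7/10) + (5/8)(6/10) = 51/80.

51/80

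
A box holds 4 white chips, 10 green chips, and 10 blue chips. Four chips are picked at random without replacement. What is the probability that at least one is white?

1927/3542

P(no white) = 20/24 × 19/23 × 18/22 × 17/21 = 116280/255024 = 1615/3542.
P(at least one) = 1 − 1615/3542 = 1927/3542.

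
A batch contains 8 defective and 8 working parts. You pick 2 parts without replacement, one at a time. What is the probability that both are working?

P = 8/16 × 7/15 = 56/240 = 7/30.

7/30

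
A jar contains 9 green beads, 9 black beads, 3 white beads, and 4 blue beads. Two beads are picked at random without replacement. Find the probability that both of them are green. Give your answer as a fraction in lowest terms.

3/25

P = 9/25 × 8/24 = 72/600 = 3/25.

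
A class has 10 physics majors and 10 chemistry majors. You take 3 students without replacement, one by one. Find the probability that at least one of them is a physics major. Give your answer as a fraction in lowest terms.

P(no physics majors) = 10/20 × 9/19 × 8/18 = 720/6840 = 2/19.
P(at least one) = 1 − 2/19 = 17/19.

17/19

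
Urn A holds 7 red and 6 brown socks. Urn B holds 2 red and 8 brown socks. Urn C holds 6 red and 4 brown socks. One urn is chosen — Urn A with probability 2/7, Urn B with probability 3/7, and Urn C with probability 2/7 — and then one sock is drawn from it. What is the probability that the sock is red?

187/455

From Urn A: P(red) = 7/13.
From Urn B: P(red) = 2/10.
From Urn C: P(red) = 6/10.
Total probability = (2/7)(7/13) + (3/7)(2/10) + (2/7)(6/10) = 187/455.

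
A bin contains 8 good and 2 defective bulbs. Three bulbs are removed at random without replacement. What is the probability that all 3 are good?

7/15

P(all good) = 8/10 × 7/9 × 6/8 = 336/720 = 7/15.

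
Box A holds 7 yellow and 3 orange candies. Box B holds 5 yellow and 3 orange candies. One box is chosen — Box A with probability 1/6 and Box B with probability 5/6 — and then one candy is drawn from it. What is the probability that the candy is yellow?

51/80

From Box A: P(yellow) = 7/10.
From Box B: P(yellow) = 5/8.
Total probability = (1/6)(7/10) + (5/6)(5/8) = 51/80.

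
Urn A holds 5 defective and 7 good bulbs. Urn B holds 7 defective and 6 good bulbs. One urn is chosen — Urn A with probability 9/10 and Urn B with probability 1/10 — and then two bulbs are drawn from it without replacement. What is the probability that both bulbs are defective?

From Urn A: P(both defective) = (5/12)(4/11) = 5/33.
From Urn B: P(both defective) = (7/13)(6/12) = 7/26.
Total probability = (9/10)(5/33) + (1/10)(7/26) = 467/2860.

467/2860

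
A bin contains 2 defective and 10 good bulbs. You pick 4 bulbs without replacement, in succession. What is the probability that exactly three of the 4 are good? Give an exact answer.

16/33

One ordering (good drawn first) has probability 10/12 × 9/11 × 8/10 × 2/9 = 1440/11880 = 4/33.
There are C(4,3) = 4 such orderings, each equally likely, so P = 4 × 4/33 = 16/33.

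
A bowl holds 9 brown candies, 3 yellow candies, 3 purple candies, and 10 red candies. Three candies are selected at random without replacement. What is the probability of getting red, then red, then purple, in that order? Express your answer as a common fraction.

9/460

Each draw changes the counts, so multiply the conditional probabilities along the sequence:
P = 10/25 × 9/24 × 3/23 = 270/13800 = 9/460.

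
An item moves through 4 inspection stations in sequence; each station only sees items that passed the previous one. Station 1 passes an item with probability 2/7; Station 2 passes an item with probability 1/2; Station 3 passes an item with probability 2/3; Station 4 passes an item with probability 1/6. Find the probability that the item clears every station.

1/63

Multiplying along the chain,
P = 2/7 × 1/2 × 2/3 × 1/6 = 4/252 = 1/63.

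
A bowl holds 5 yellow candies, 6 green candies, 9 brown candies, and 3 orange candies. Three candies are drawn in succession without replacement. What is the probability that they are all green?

20/1771

P(every draw is green) = 6/23 × 5/22 × 4/21 = 120/10626 = 20/1771.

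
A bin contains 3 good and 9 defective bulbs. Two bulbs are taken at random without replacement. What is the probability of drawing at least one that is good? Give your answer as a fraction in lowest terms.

P(no good) = 9/12 × 8/11 = 72/132 = 6/11.
P(at least one) = 1 − 6/11 = 5/11.

5/11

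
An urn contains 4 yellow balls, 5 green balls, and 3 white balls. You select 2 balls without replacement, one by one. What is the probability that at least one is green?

15/22

P(no green) = 7/12 × 6/11 = 42/132 = 7/22.
P(at least one) = 1 − 7/22 = 15/22.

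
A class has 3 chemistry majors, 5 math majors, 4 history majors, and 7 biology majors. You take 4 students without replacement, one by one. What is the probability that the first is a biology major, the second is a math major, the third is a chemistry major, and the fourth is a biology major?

Chain rule:
P = 7/19 × 5/18 × 3/17 × 6/16 = 630/93024 = 35/5168.

35/5168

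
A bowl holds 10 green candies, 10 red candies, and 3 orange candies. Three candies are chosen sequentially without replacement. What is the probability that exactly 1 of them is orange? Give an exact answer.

570/1771

One ordering (orange drawn first) has probability 3/23 × 20/22 × 19/21 = 1140/10626 = 190/1771.
There are C(3,1) = 3 such orderings, each equally likely, so P = 3 × 190/1771 = 570/1771.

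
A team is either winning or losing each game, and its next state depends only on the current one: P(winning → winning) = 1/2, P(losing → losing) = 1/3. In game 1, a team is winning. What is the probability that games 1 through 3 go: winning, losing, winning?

1/3

Game 1 is given. For each transition, use the conditional probability from the current state:
P(losing | winning) = 1/2; P(winning | losing) = 2/3.
P = 1/2 × 2/3 = 2/6 = 1/3.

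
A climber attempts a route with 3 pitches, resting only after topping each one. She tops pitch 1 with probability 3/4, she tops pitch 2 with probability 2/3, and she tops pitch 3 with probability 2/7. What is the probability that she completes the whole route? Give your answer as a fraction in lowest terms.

1/7

The events are sequential, so multiply the conditional probabilities:
P = 3/4 × 2/3 × 2/7 = 12/84 = 1/7.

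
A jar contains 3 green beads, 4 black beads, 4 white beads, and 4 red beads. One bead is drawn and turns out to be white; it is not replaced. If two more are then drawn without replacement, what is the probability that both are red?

6/91

After the first draw, 4 of the remaining 14 beads are red.
P = 4/14 × 3/13 = 12/182 = 6/91.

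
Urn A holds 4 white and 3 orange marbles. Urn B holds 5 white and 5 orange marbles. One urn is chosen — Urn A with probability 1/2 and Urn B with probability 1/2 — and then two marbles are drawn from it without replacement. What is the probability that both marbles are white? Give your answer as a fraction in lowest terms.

From Urn A: P(both white) = (4/7)(3/6) = 2/7.
From Urn B: P(both white) = (5/10)(4/9) = 2/9.
Total probability = (1/2)(2/7) + (1/2)(2/9) = 16/63.

16/63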